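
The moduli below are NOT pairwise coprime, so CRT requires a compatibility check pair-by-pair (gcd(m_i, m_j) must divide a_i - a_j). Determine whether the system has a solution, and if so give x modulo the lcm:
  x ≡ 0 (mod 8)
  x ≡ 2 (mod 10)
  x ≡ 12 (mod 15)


Moduli 8, 10, 15 are not pairwise coprime, so CRT works modulo lcm(m_i) when all pairwise compatibility conditions hold.
Pairwise compatibility: gcd(m_i, m_j) must divide a_i - a_j for every pair.
Merge one congruence at a time:
  Start: x ≡ 0 (mod 8).
  Combine with x ≡ 2 (mod 10): gcd(8, 10) = 2; 2 - 0 = 2, which IS divisible by 2, so compatible.
    Write x = 0 + 8·t and substitute into x ≡ 2 (mod 10): 8·t ≡ 2 − 0 = 2 (mod 10).
    Divide the congruence (and modulus) by g = 2: 4·t ≡ 1 (mod 5).
    The inverse of 4 mod 5 is 4 (since 4·4 = 16 = 3·5 + 1), so t ≡ 4·1 = 4 ≡ 4 (mod 5).
    Then x = 0 + 8·4 = 32, valid modulo lcm(8, 10) = 40: x ≡ 32 (mod 40).
  Combine with x ≡ 12 (mod 15): gcd(40, 15) = 5; 12 - 32 = -20, which IS divisible by 5, so compatible.
    Write x = 32 + 40·t and substitute into x ≡ 12 (mod 15): 40·t ≡ 12 − 32 = -20 (mod 15).
    Divide the congruence (and modulus) by g = 5: 8·t ≡ -4 (mod 3).
    Reduce coefficients mod 3: 2·t ≡ 2 (mod 3).
    The inverse of 2 mod 3 is 2 (since 2·2 = 4 = 1·3 + 1), so t ≡ 2·2 = 4 ≡ 1 (mod 3).
    Then x = 32 + 40·1 = 72, valid modulo lcm(40, 15) = 120: x ≡ 72 (mod 120).
Verify: 72 mod 8 = 0, 72 mod 10 = 2, 72 mod 15 = 12.

x ≡ 72 (mod 120).


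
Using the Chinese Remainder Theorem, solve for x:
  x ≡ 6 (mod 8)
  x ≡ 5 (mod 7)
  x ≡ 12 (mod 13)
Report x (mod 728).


Moduli 8, 7, 13 are pairwise coprime; by CRT there is a unique solution modulo M = 8 · 7 · 13 = 728.
Solve pairwise, accumulating the modulus:
  Start with x ≡ 6 (mod 8).
  Combine with x ≡ 5 (mod 7): since gcd(8, 7) = 1, we get a unique residue mod 56.
    Write x = 6 + 8·t and substitute into x ≡ 5 (mod 7): 8·t ≡ 5 − 6 = -1 (mod 7).
    Reduce coefficients mod 7: 1·t ≡ 6 (mod 7).
    So t ≡ 6 (mod 7).
    Then x = 6 + 8·6 = 54, valid modulo lcm(8, 7) = 56: x ≡ 54 (mod 56).
  Combine with x ≡ 12 (mod 13): since gcd(56, 13) = 1, we get a unique residue mod 728.
    Write x = 54 + 56·t and substitute into x ≡ 12 (mod 13): 56·t ≡ 12 − 54 = -42 (mod 13).
    Reduce coefficients mod 13: 4·t ≡ 10 (mod 13).
    The inverse of 4 mod 13 is 10 (since 4·10 = 40 = 3·13 + 1), so t ≡ 10·10 = 100 ≡ 9 (mod 13).
    Then x = 54 + 56·9 = 558, valid modulo lcm(56, 13) = 728: x ≡ 558 (mod 728).
Verify: 558 mod 8 = 6 ✓, 558 mod 7 = 5 ✓, 558 mod 13 = 12 ✓.

x ≡ 558 (mod 728).


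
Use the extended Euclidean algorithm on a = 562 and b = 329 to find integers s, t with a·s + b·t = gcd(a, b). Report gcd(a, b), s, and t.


Euclidean algorithm on (562, 329) — divide until remainder is 0:
  562 = 1 · 329 + 233
  329 = 1 · 233 + 96
  233 = 2 · 96 + 41
  96 = 2 · 41 + 14
  41 = 2 · 14 + 13
  14 = 1 · 13 + 1
  13 = 13 · 1 + 0
gcd(562, 329) = 1.
Track Bezout coefficients alongside the remainders: start with r₀ = 562 = a·1 + b·0 (s = 1, t = 0) and r₁ = 329 = a·0 + b·1 (s = 0, t = 1); each new remainder r_{k+1} = r_{k-1} − q_k·r_k inherits s_{k+1} = s_{k-1} − q_k·s_k, t_{k+1} = t_{k-1} − q_k·t_k, so r_k = a·s_k + b·t_k at every step:
  q = 1: r = 233, s = 1 − 1·0 = 1, t = 0 − 1·1 = -1  (check: 562·1 + 329·(-1) = 233)
  q = 1: r = 96, s = 0 − 1·1 = -1, t = 1 − 1·(-1) = 2  (check: 562·(-1) + 329·2 = 96)
  q = 2: r = 41, s = 1 − 2·(-1) = 3, t = -1 − 2·2 = -5  (check: 562·3 + 329·(-5) = 41)
  q = 2: r = 14, s = -1 − 2·3 = -7, t = 2 − 2·(-5) = 12  (check: 562·(-7) + 329·12 = 14)
  q = 2: r = 13, s = 3 − 2·(-7) = 17, t = -5 − 2·12 = -29  (check: 562·17 + 329·(-29) = 13)
  q = 1: r = 1, s = -7 − 1·17 = -24, t = 12 − 1·(-29) = 41  (check: 562·(-24) + 329·41 = 1)
The row with r = 1 (the gcd) gives the Bezout coefficients s = -24, t = 41.
Result: 562 · (-24) + 329 · (41) = 1.

gcd(562, 329) = 1; s = -24, t = 41 (check: 562·(-24) + 329·41 = 1).


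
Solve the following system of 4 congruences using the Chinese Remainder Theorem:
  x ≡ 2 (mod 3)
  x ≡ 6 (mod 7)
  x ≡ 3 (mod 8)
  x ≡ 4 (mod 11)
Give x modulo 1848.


Product of moduli M = 3 · 7 · 8 · 11 = 1848.
Merge one congruence at a time:
  Start: x ≡ 2 (mod 3).
  Combine with x ≡ 6 (mod 7); new modulus lcm = 21.
    Write x = 2 + 3·t and substitute into x ≡ 6 (mod 7): 3·t ≡ 6 − 2 = 4 (mod 7).
    The inverse of 3 mod 7 is 5 (since 3·5 = 15 = 2·7 + 1), so t ≡ 5·4 = 20 ≡ 6 (mod 7).
    Then x = 2 + 3·6 = 20, valid modulo lcm(3, 7) = 21: x ≡ 20 (mod 21).
  Combine with x ≡ 3 (mod 8); new modulus lcm = 168.
    Write x = 20 + 21·t and substitute into x ≡ 3 (mod 8): 21·t ≡ 3 − 20 = -17 (mod 8).
    Reduce coefficients mod 8: 5·t ≡ 7 (mod 8).
    The inverse of 5 mod 8 is 5 (since 5·5 = 25 = 3·8 + 1), so t ≡ 5·7 = 35 ≡ 3 (mod 8).
    Then x = 20 + 21·3 = 83, valid modulo lcm(21, 8) = 168: x ≡ 83 (mod 168).
  Combine with x ≡ 4 (mod 11); new modulus lcm = 1848.
    Write x = 83 + 168·t and substitute into x ≡ 4 (mod 11): 168·t ≡ 4 − 83 = -79 (mod 11).
    Reduce coefficients mod 11: 3·t ≡ 9 (mod 11).
    The inverse of 3 mod 11 is 4 (since 3·4 = 12 = 1·11 + 1), so t ≡ 4·9 = 36 ≡ 3 (mod 11).
    Then x = 83 + 168·3 = 587, valid modulo lcm(168, 11) = 1848: x ≡ 587 (mod 1848).
Verify against each original: 587 mod 3 = 2, 587 mod 7 = 6, 587 mod 8 = 3, 587 mod 11 = 4.

x ≡ 587 (mod 1848).


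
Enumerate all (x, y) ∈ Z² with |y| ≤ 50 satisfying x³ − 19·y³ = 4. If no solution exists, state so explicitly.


The equation is x³ - 19y³ = 4. For fixed y, x³ = 19·y³ + 4, so a solution requires the RHS to be a perfect cube.
Strategy: iterate y from -50 to 50, compute RHS = 19·y³ + 4, and check whether it is a (positive or negative) perfect cube.
Check small values of y:
  y = 0: RHS = 4 is not a perfect cube.
  y = 1: RHS = 23 is not a perfect cube.
  y = -1: RHS = -15 is not a perfect cube.
  y = 2: RHS = 156 is not a perfect cube.
  y = -2: RHS = -148 is not a perfect cube.
  y = 3: RHS = 517 is not a perfect cube.
  y = -3: RHS = -509 is not a perfect cube.
Continuing the search up to |y| = 50 finds no solutions either.
No (x, y) in the scanned range satisfies the equation.

No integer solutions with |y| ≤ 50.


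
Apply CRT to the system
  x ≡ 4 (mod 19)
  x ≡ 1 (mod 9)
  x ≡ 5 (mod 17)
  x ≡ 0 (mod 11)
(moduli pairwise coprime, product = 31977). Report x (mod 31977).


Product of moduli M = 19 · 9 · 17 · 11 = 31977.
Merge one congruence at a time:
  Start: x ≡ 4 (mod 19).
  Combine with x ≡ 1 (mod 9); new modulus lcm = 171.
    Write x = 4 + 19·t and substitute into x ≡ 1 (mod 9): 19·t ≡ 1 − 4 = -3 (mod 9).
    Reduce coefficients mod 9: 1·t ≡ 6 (mod 9).
    So t ≡ 6 (mod 9).
    Then x = 4 + 19·6 = 118, valid modulo lcm(19, 9) = 171: x ≡ 118 (mod 171).
  Combine with x ≡ 5 (mod 17); new modulus lcm = 2907.
    Write x = 118 + 171·t and substitute into x ≡ 5 (mod 17): 171·t ≡ 5 − 118 = -113 (mod 17).
    Reduce coefficients mod 17: 1·t ≡ 6 (mod 17).
    So t ≡ 6 (mod 17).
    Then x = 118 + 171·6 = 1144, valid modulo lcm(171, 17) = 2907: x ≡ 1144 (mod 2907).
  Combine with x ≡ 0 (mod 11); new modulus lcm = 31977.
    Write x = 1144 + 2907·t and substitute into x ≡ 0 (mod 11): 2907·t ≡ 0 − 1144 = -1144 (mod 11).
    Reduce coefficients mod 11: 3·t ≡ 0 (mod 11).
    The inverse of 3 mod 11 is 4 (since 3·4 = 12 = 1·11 + 1), so t ≡ 4·0 = 0 ≡ 0 (mod 11).
    Then x = 1144 + 2907·0 = 1144, valid modulo lcm(2907, 11) = 31977: x ≡ 1144 (mod 31977).
Verify against each original: 1144 mod 19 = 4, 1144 mod 9 = 1, 1144 mod 17 = 5, 1144 mod 11 = 0.

x ≡ 1144 (mod 31977).


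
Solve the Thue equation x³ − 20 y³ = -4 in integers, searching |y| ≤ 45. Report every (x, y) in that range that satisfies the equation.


The equation is x³ - 20y³ = -4. For fixed y, x³ = 20·y³ − 4, so a solution requires the RHS to be a perfect cube.
Strategy: iterate y from -45 to 45, compute RHS = 20·y³ − 4, and check whether it is a (positive or negative) perfect cube.
Check small values of y:
  y = 0: RHS = -4 is not a perfect cube.
  y = 1: RHS = 16 is not a perfect cube.
  y = -1: RHS = -24 is not a perfect cube.
  y = 2: RHS = 156 is not a perfect cube.
  y = -2: RHS = -164 is not a perfect cube.
  y = 3: RHS = 536 is not a perfect cube.
  y = -3: RHS = -544 is not a perfect cube.
Continuing the search up to |y| = 45 finds no solutions either.
No (x, y) in the scanned range satisfies the equation.

No integer solutions with |y| ≤ 45.


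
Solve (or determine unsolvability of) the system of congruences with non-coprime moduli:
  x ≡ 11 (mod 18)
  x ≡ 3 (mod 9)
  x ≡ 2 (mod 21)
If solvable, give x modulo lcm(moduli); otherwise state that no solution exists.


Moduli 18, 9, 21 are not pairwise coprime, so CRT works modulo lcm(m_i) when all pairwise compatibility conditions hold.
Pairwise compatibility: gcd(m_i, m_j) must divide a_i - a_j for every pair.
Merge one congruence at a time:
  Start: x ≡ 11 (mod 18).
  Combine with x ≡ 3 (mod 9): gcd(18, 9) = 9, and 3 - 11 = -8 is NOT divisible by 9.
    ⇒ system is inconsistent (no integer solution).

No solution (the system is inconsistent).


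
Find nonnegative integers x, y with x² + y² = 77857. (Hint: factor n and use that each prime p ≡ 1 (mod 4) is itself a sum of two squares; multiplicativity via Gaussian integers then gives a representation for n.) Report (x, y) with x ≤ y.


Step 1: Factor n = 77857 = 13 · 53 · 113.
Step 2: Check the mod-4 condition on each prime factor: 13 ≡ 1 (mod 4), exponent 1; 53 ≡ 1 (mod 4), exponent 1; 113 ≡ 1 (mod 4), exponent 1.
All primes ≡ 3 (mod 4) appear to even exponent (or don't appear), so by the two-squares theorem n IS expressible as a sum of two squares.
Step 3: Build a representation. Here n = 13 · 53 · 113 is a product of primes ≡ 1 (mod 4). Each prime p ≡ 1 (mod 4) is itself a sum of two squares; find a² by testing p − a² for a perfect square:
  13: 13 − 1² = 12, 13 − 2² = 9 = 3² ⇒ 13 = 2² + 3².
  53: 53 − 1² = 52, 53 − 2² = 49 = 7² ⇒ 53 = 2² + 7².
  113: 113 − 1² = 112, 113 − 2² = 109, 113 − 3² = 104, 113 − 4² = 97, 113 − 5² = 88, 113 − 6² = 77, 113 − 7² = 64 = 8² ⇒ 113 = 7² + 8².
  Combine using the Brahmagupta–Fibonacci identity (a² + b²)(c² + d²) = (ac − bd)² + (ad + bc)² = (ac + bd)² + (ad − bc)²:
  13 · 53 = 689: from (2² + 3²)(2² + 7²), take (2·2 − 3·7, 2·7 + 3·2) = (4 − 21, 14 + 6) = (-17, 20); dropping signs (only squares matter) gives (17, 20); check 17² + 20² = 289 + 400 = 689 ✓.
  689 · 113 = 77857: from (17² + 20²)(7² + 8²), take (17·7 − 20·8, 17·8 + 20·7) = (119 − 160, 136 + 140) = (-41, 276); dropping signs (only squares matter) gives (41, 276); check 41² + 276² = 1681 + 76176 = 77857 ✓.
Step 4: Order so x ≤ y and verify: 41² + 276² = 1681 + 76176 = 77857 = n. ✓

n = 77857 = 41² + 276² (one valid representation with x ≤ y).


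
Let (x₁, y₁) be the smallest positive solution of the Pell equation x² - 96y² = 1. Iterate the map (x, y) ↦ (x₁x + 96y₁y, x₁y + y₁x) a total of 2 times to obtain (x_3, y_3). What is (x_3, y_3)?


Step 1: Find the fundamental solution (x₁, y₁) of x² - 96y² = 1.
  Expand √96 as a continued fraction. a₀ = ⌊√96⌋ = 9; iterate m_{k+1} = d_k·a_k − m_k, d_{k+1} = (96 − m_{k+1}²)/d_k, a_{k+1} = ⌊(a₀ + m_{k+1})/d_{k+1}⌋ (starting m₀ = 0, d₀ = 1), with convergents p_k = a_k·p_{k-1} + p_{k-2}, q_k = a_k·q_{k-1} + q_{k-2} (p₋₁ = 1, q₋₁ = 0):
  k = 0: a₀ = 9; p₀/q₀ = 9/1; p₀² − 96·q₀² = 81 − 96 = -15.
  k = 1: m = 9, d = 15, a = ⌊(9 + 9)/15⌋ = 1; p/q = (1·9 + 1)/(1·1 + 0) = 10/1; p² − 96·q² = 100 − 96 = 4.
  k = 2: m = 6, d = 4, a = ⌊(9 + 6)/4⌋ = 3; p/q = (3·10 + 9)/(3·1 + 1) = 39/4; p² − 96·q² = 1521 − 1536 = -15.
  k = 3: m = 6, d = 15, a = ⌊(9 + 6)/15⌋ = 1; p/q = (1·39 + 10)/(1·4 + 1) = 49/5; p² − 96·q² = 2401 − 2400 = 1.
  The first convergent with p² − 96·q² = 1 gives the fundamental solution (x₁, y₁) = (49, 5).
Step 2: Apply the recurrence (x_{n+1}, y_{n+1}) = (x₁x_n + 96y₁y_n, x₁y_n + y₁x_n) repeatedly.
  From (x_1, y_1) = (49, 5): x_2 = 49·49 + 96·5·5 = 4801; y_2 = 49·5 + 5·49 = 490.
  From (x_2, y_2) = (4801, 490): x_3 = 49·4801 + 96·5·490 = 470449; y_3 = 49·490 + 5·4801 = 48015.
Step 3: Verify x_3² - 96·y_3² = 221322261601 - 221322261600 = 1 (should be 1). ✓

(x_1, y_1) = (49, 5); (x_3, y_3) = (470449, 48015).


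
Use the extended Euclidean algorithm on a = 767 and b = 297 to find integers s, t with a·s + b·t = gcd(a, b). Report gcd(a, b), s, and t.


Euclidean algorithm on (767, 297) — divide until remainder is 0:
  767 = 2 · 297 + 173
  297 = 1 · 173 + 124
  173 = 1 · 124 + 49
  124 = 2 · 49 + 26
  49 = 1 · 26 + 23
  26 = 1 · 23 + 3
  23 = 7 · 3 + 2
  3 = 1 · 2 + 1
  2 = 2 · 1 + 0
gcd(767, 297) = 1.
Track Bezout coefficients alongside the remainders: start with r₀ = 767 = a·1 + b·0 (s = 1, t = 0) and r₁ = 297 = a·0 + b·1 (s = 0, t = 1); each new remainder r_{k+1} = r_{k-1} − q_k·r_k inherits s_{k+1} = s_{k-1} − q_k·s_k, t_{k+1} = t_{k-1} − q_k·t_k, so r_k = a·s_k + b·t_k at every step:
  q = 2: r = 173, s = 1 − 2·0 = 1, t = 0 − 2·1 = -2  (check: 767·1 + 297·(-2) = 173)
  q = 1: r = 124, s = 0 − 1·1 = -1, t = 1 − 1·(-2) = 3  (check: 767·(-1) + 297·3 = 124)
  q = 1: r = 49, s = 1 − 1·(-1) = 2, t = -2 − 1·3 = -5  (check: 767·2 + 297·(-5) = 49)
  q = 2: r = 26, s = -1 − 2·2 = -5, t = 3 − 2·(-5) = 13  (check: 767·(-5) + 297·13 = 26)
  q = 1: r = 23, s = 2 − 1·(-5) = 7, t = -5 − 1·13 = -18  (check: 767·7 + 297·(-18) = 23)
  q = 1: r = 3, s = -5 − 1·7 = -12, t = 13 − 1·(-18) = 31  (check: 767·(-12) + 297·31 = 3)
  q = 7: r = 2, s = 7 − 7·(-12) = 91, t = -18 − 7·31 = -235  (check: 767·91 + 297·(-235) = 2)
  q = 1: r = 1, s = -12 − 1·91 = -103, t = 31 − 1·(-235) = 266  (check: 767·(-103) + 297·266 = 1)
The row with r = 1 (the gcd) gives the Bezout coefficients s = -103, t = 266.
Result: 767 · (-103) + 297 · (266) = 1.

gcd(767, 297) = 1; s = -103, t = 266 (check: 767·(-103) + 297·266 = 1).


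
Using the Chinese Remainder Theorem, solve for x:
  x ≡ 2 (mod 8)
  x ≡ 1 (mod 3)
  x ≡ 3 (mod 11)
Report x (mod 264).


Moduli 8, 3, 11 are pairwise coprime; by CRT there is a unique solution modulo M = 8 · 3 · 11 = 264.
Solve pairwise, accumulating the modulus:
  Start with x ≡ 2 (mod 8).
  Combine with x ≡ 1 (mod 3): since gcd(8, 3) = 1, we get a unique residue mod 24.
    Write x = 2 + 8·t and substitute into x ≡ 1 (mod 3): 8·t ≡ 1 − 2 = -1 (mod 3).
    Reduce coefficients mod 3: 2·t ≡ 2 (mod 3).
    The inverse of 2 mod 3 is 2 (since 2·2 = 4 = 1·3 + 1), so t ≡ 2·2 = 4 ≡ 1 (mod 3).
    Then x = 2 + 8·1 = 10, valid modulo lcm(8, 3) = 24: x ≡ 10 (mod 24).
  Combine with x ≡ 3 (mod 11): since gcd(24, 11) = 1, we get a unique residue mod 264.
    Write x = 10 + 24·t and substitute into x ≡ 3 (mod 11): 24·t ≡ 3 − 10 = -7 (mod 11).
    Reduce coefficients mod 11: 2·t ≡ 4 (mod 11).
    The inverse of 2 mod 11 is 6 (since 2·6 = 12 = 1·11 + 1), so t ≡ 6·4 = 24 ≡ 2 (mod 11).
    Then x = 10 + 24·2 = 58, valid modulo lcm(24, 11) = 264: x ≡ 58 (mod 264).
Verify: 58 mod 8 = 2 ✓, 58 mod 3 = 1 ✓, 58 mod 11 = 3 ✓.

x ≡ 58 (mod 264).


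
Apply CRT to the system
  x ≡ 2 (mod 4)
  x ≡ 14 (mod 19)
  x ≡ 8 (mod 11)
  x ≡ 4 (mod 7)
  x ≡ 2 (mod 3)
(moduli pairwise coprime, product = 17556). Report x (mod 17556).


Product of moduli M = 4 · 19 · 11 · 7 · 3 = 17556.
Merge one congruence at a time:
  Start: x ≡ 2 (mod 4).
  Combine with x ≡ 14 (mod 19); new modulus lcm = 76.
    Write x = 2 + 4·t and substitute into x ≡ 14 (mod 19): 4·t ≡ 14 − 2 = 12 (mod 19).
    The inverse of 4 mod 19 is 5 (since 4·5 = 20 = 1·19 + 1), so t ≡ 5·12 = 60 ≡ 3 (mod 19).
    Then x = 2 + 4·3 = 14, valid modulo lcm(4, 19) = 76: x ≡ 14 (mod 76).
  Combine with x ≡ 8 (mod 11); new modulus lcm = 836.
    Write x = 14 + 76·t and substitute into x ≡ 8 (mod 11): 76·t ≡ 8 − 14 = -6 (mod 11).
    Reduce coefficients mod 11: 10·t ≡ 5 (mod 11).
    The inverse of 10 mod 11 is 10 (since 10·10 = 100 = 9·11 + 1), so t ≡ 10·5 = 50 ≡ 6 (mod 11).
    Then x = 14 + 76·6 = 470, valid modulo lcm(76, 11) = 836: x ≡ 470 (mod 836).
  Combine with x ≡ 4 (mod 7); new modulus lcm = 5852.
    Write x = 470 + 836·t and substitute into x ≡ 4 (mod 7): 836·t ≡ 4 − 470 = -466 (mod 7).
    Reduce coefficients mod 7: 3·t ≡ 3 (mod 7).
    The inverse of 3 mod 7 is 5 (since 3·5 = 15 = 2·7 + 1), so t ≡ 5·3 = 15 ≡ 1 (mod 7).
    Then x = 470 + 836·1 = 1306, valid modulo lcm(836, 7) = 5852: x ≡ 1306 (mod 5852).
  Combine with x ≡ 2 (mod 3); new modulus lcm = 17556.
    Write x = 1306 + 5852·t and substitute into x ≡ 2 (mod 3): 5852·t ≡ 2 − 1306 = -1304 (mod 3).
    Reduce coefficients mod 3: 2·t ≡ 1 (mod 3).
    The inverse of 2 mod 3 is 2 (since 2·2 = 4 = 1·3 + 1), so t ≡ 2·1 = 2 ≡ 2 (mod 3).
    Then x = 1306 + 5852·2 = 13010, valid modulo lcm(5852, 3) = 17556: x ≡ 13010 (mod 17556).
Verify against each original: 13010 mod 4 = 2, 13010 mod 19 = 14, 13010 mod 11 = 8, 13010 mod 7 = 4, 13010 mod 3 = 2.

x ≡ 13010 (mod 17556).


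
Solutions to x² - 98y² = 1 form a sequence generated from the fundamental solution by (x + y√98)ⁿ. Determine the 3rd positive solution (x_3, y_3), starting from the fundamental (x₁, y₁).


Step 1: Find the fundamental solution (x₁, y₁) of x² - 98y² = 1.
  Expand √98 as a continued fraction. a₀ = ⌊√98⌋ = 9; iterate m_{k+1} = d_k·a_k − m_k, d_{k+1} = (98 − m_{k+1}²)/d_k, a_{k+1} = ⌊(a₀ + m_{k+1})/d_{k+1}⌋ (starting m₀ = 0, d₀ = 1), with convergents p_k = a_k·p_{k-1} + p_{k-2}, q_k = a_k·q_{k-1} + q_{k-2} (p₋₁ = 1, q₋₁ = 0):
  k = 0: a₀ = 9; p₀/q₀ = 9/1; p₀² − 98·q₀² = 81 − 98 = -17.
  k = 1: m = 9, d = 17, a = ⌊(9 + 9)/17⌋ = 1; p/q = (1·9 + 1)/(1·1 + 0) = 10/1; p² − 98·q² = 100 − 98 = 2.
  k = 2: m = 8, d = 2, a = ⌊(9 + 8)/2⌋ = 8; p/q = (8·10 + 9)/(8·1 + 1) = 89/9; p² − 98·q² = 7921 − 7938 = -17.
  k = 3: m = 8, d = 17, a = ⌊(9 + 8)/17⌋ = 1; p/q = (1·89 + 10)/(1·9 + 1) = 99/10; p² − 98·q² = 9801 − 9800 = 1.
  The first convergent with p² − 98·q² = 1 gives the fundamental solution (x₁, y₁) = (99, 10).
Step 2: Apply the recurrence (x_{n+1}, y_{n+1}) = (x₁x_n + 98y₁y_n, x₁y_n + y₁x_n) repeatedly.
  From (x_1, y_1) = (99, 10): x_2 = 99·99 + 98·10·10 = 19601; y_2 = 99·10 + 10·99 = 1980.
  From (x_2, y_2) = (19601, 1980): x_3 = 99·19601 + 98·10·1980 = 3880899; y_3 = 99·1980 + 10·19601 = 392030.
Step 3: Verify x_3² - 98·y_3² = 15061377048201 - 15061377048200 = 1 (should be 1). ✓

(x_1, y_1) = (99, 10); (x_3, y_3) = (3880899, 392030).


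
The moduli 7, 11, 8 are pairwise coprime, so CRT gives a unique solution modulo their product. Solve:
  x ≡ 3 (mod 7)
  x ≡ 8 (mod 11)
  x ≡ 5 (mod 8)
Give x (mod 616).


Moduli 7, 11, 8 are pairwise coprime; by CRT there is a unique solution modulo M = 7 · 11 · 8 = 616.
Solve pairwise, accumulating the modulus:
  Start with x ≡ 3 (mod 7).
  Combine with x ≡ 8 (mod 11): since gcd(7, 11) = 1, we get a unique residue mod 77.
    Write x = 3 + 7·t and substitute into x ≡ 8 (mod 11): 7·t ≡ 8 − 3 = 5 (mod 11).
    The inverse of 7 mod 11 is 8 (since 7·8 = 56 = 5·11 + 1), so t ≡ 8·5 = 40 ≡ 7 (mod 11).
    Then x = 3 + 7·7 = 52, valid modulo lcm(7, 11) = 77: x ≡ 52 (mod 77).
  Combine with x ≡ 5 (mod 8): since gcd(77, 8) = 1, we get a unique residue mod 616.
    Write x = 52 + 77·t and substitute into x ≡ 5 (mod 8): 77·t ≡ 5 − 52 = -47 (mod 8).
    Reduce coefficients mod 8: 5·t ≡ 1 (mod 8).
    The inverse of 5 mod 8 is 5 (since 5·5 = 25 = 3·8 + 1), so t ≡ 5·1 = 5 ≡ 5 (mod 8).
    Then x = 52 + 77·5 = 437, valid modulo lcm(77, 8) = 616: x ≡ 437 (mod 616).
Verify: 437 mod 7 = 3 ✓, 437 mod 11 = 8 ✓, 437 mod 8 = 5 ✓.

x ≡ 437 (mod 616).


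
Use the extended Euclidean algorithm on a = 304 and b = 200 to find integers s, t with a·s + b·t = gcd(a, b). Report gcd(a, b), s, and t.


Euclidean algorithm on (304, 200) — divide until remainder is 0:
  304 = 1 · 200 + 104
  200 = 1 · 104 + 96
  104 = 1 · 96 + 8
  96 = 12 · 8 + 0
gcd(304, 200) = 8.
Track Bezout coefficients alongside the remainders: start with r₀ = 304 = a·1 + b·0 (s = 1, t = 0) and r₁ = 200 = a·0 + b·1 (s = 0, t = 1); each new remainder r_{k+1} = r_{k-1} − q_k·r_k inherits s_{k+1} = s_{k-1} − q_k·s_k, t_{k+1} = t_{k-1} − q_k·t_k, so r_k = a·s_k + b·t_k at every step:
  q = 1: r = 104, s = 1 − 1·0 = 1, t = 0 − 1·1 = -1  (check: 304·1 + 200·(-1) = 104)
  q = 1: r = 96, s = 0 − 1·1 = -1, t = 1 − 1·(-1) = 2  (check: 304·(-1) + 200·2 = 96)
  q = 1: r = 8, s = 1 − 1·(-1) = 2, t = -1 − 1·2 = -3  (check: 304·2 + 200·(-3) = 8)
The row with r = 8 (the gcd) gives the Bezout coefficients s = 2, t = -3.
Result: 304 · (2) + 200 · (-3) = 8.

gcd(304, 200) = 8; s = 2, t = -3 (check: 304·2 + 200·(-3) = 8).


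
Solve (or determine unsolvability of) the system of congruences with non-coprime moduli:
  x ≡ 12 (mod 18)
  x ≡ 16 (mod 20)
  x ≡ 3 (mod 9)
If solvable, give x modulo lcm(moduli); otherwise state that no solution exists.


Moduli 18, 20, 9 are not pairwise coprime, so CRT works modulo lcm(m_i) when all pairwise compatibility conditions hold.
Pairwise compatibility: gcd(m_i, m_j) must divide a_i - a_j for every pair.
Merge one congruence at a time:
  Start: x ≡ 12 (mod 18).
  Combine with x ≡ 16 (mod 20): gcd(18, 20) = 2; 16 - 12 = 4, which IS divisible by 2, so compatible.
    Write x = 12 + 18·t and substitute into x ≡ 16 (mod 20): 18·t ≡ 16 − 12 = 4 (mod 20).
    Divide the congruence (and modulus) by g = 2: 9·t ≡ 2 (mod 10).
    The inverse of 9 mod 10 is 9 (since 9·9 = 81 = 8·10 + 1), so t ≡ 9·2 = 18 ≡ 8 (mod 10).
    Then x = 12 + 18·8 = 156, valid modulo lcm(18, 20) = 180: x ≡ 156 (mod 180).
  Combine with x ≡ 3 (mod 9): gcd(180, 9) = 9; 3 - 156 = -153, which IS divisible by 9, so compatible.
    Write x = 156 + 180·t and substitute into x ≡ 3 (mod 9): 180·t ≡ 3 − 156 = -153 (mod 9).
    Divide the congruence (and modulus) by g = 9: 20·t ≡ -17 (mod 1).
    Modulo 1 every t works; take t = 0.
    Then x = 156 + 180·0 = 156, valid modulo lcm(180, 9) = 180: x ≡ 156 (mod 180).
Verify: 156 mod 18 = 12, 156 mod 20 = 16, 156 mod 9 = 3.

x ≡ 156 (mod 180).


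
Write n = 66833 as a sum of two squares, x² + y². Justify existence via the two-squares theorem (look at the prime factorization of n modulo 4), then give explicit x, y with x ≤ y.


Step 1: Factor n = 66833 = 13 · 53 · 97.
Step 2: Check the mod-4 condition on each prime factor: 13 ≡ 1 (mod 4), exponent 1; 53 ≡ 1 (mod 4), exponent 1; 97 ≡ 1 (mod 4), exponent 1.
All primes ≡ 3 (mod 4) appear to even exponent (or don't appear), so by the two-squares theorem n IS expressible as a sum of two squares.
Step 3: Build a representation. Here n = 13 · 53 · 97 is a product of primes ≡ 1 (mod 4). Each prime p ≡ 1 (mod 4) is itself a sum of two squares; find a² by testing p − a² for a perfect square:
  13: 13 − 1² = 12, 13 − 2² = 9 = 3² ⇒ 13 = 2² + 3².
  53: 53 − 1² = 52, 53 − 2² = 49 = 7² ⇒ 53 = 2² + 7².
  97: 97 − 1² = 96, 97 − 2² = 93, 97 − 3² = 88, 97 − 4² = 81 = 9² ⇒ 97 = 4² + 9².
  Combine using the Brahmagupta–Fibonacci identity (a² + b²)(c² + d²) = (ac − bd)² + (ad + bc)² = (ac + bd)² + (ad − bc)²:
  13 · 53 = 689: from (2² + 3²)(2² + 7²), take (2·2 − 3·7, 2·7 + 3·2) = (4 − 21, 14 + 6) = (-17, 20); dropping signs (only squares matter) gives (17, 20); check 17² + 20² = 289 + 400 = 689 ✓.
  689 · 97 = 66833: from (17² + 20²)(4² + 9²), take (17·4 − 20·9, 17·9 + 20·4) = (68 − 180, 153 + 80) = (-112, 233); dropping signs (only squares matter) gives (112, 233); check 112² + 233² = 12544 + 54289 = 66833 ✓.
Step 4: Order so x ≤ y and verify: 112² + 233² = 12544 + 54289 = 66833 = n. ✓

n = 66833 = 112² + 233² (one valid representation with x ≤ y).


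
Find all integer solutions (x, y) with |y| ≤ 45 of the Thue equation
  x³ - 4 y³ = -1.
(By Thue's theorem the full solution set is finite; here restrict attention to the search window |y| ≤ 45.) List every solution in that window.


The equation is x³ - 4y³ = -1. For fixed y, x³ = 4·y³ − 1, so a solution requires the RHS to be a perfect cube.
Strategy: iterate y from -45 to 45, compute RHS = 4·y³ − 1, and check whether it is a (positive or negative) perfect cube.
Check small values of y:
  y = 0: RHS = -1 = (-1)³ ⇒ x = -1 works.
  y = 1: RHS = 3 is not a perfect cube.
  y = -1: RHS = -5 is not a perfect cube.
  y = 2: RHS = 31 is not a perfect cube.
  y = -2: RHS = -33 is not a perfect cube.
  y = 3: RHS = 107 is not a perfect cube.
  y = -3: RHS = -109 is not a perfect cube.
Continuing the search up to |y| = 45 finds no further solutions beyond those listed.
Collected solutions: (-1, 0).

Solutions (with |y| ≤ 45): (-1, 0).


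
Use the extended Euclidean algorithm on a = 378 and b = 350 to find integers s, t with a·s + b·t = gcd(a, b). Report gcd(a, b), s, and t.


Euclidean algorithm on (378, 350) — divide until remainder is 0:
  378 = 1 · 350 + 28
  350 = 12 · 28 + 14
  28 = 2 · 14 + 0
gcd(378, 350) = 14.
Track Bezout coefficients alongside the remainders: start with r₀ = 378 = a·1 + b·0 (s = 1, t = 0) and r₁ = 350 = a·0 + b·1 (s = 0, t = 1); each new remainder r_{k+1} = r_{k-1} − q_k·r_k inherits s_{k+1} = s_{k-1} − q_k·s_k, t_{k+1} = t_{k-1} − q_k·t_k, so r_k = a·s_k + b·t_k at every step:
  q = 1: r = 28, s = 1 − 1·0 = 1, t = 0 − 1·1 = -1  (check: 378·1 + 350·(-1) = 28)
  q = 12: r = 14, s = 0 − 12·1 = -12, t = 1 − 12·(-1) = 13  (check: 378·(-12) + 350·13 = 14)
The row with r = 14 (the gcd) gives the Bezout coefficients s = -12, t = 13.
Result: 378 · (-12) + 350 · (13) = 14.

gcd(378, 350) = 14; s = -12, t = 13 (check: 378·(-12) + 350·13 = 14).


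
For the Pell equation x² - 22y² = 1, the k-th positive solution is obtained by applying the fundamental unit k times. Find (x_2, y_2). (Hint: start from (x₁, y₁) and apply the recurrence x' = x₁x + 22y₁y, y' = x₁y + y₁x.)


Step 1: Find the fundamental solution (x₁, y₁) of x² - 22y² = 1.
  Expand √22 as a continued fraction. a₀ = ⌊√22⌋ = 4; iterate m_{k+1} = d_k·a_k − m_k, d_{k+1} = (22 − m_{k+1}²)/d_k, a_{k+1} = ⌊(a₀ + m_{k+1})/d_{k+1}⌋ (starting m₀ = 0, d₀ = 1), with convergents p_k = a_k·p_{k-1} + p_{k-2}, q_k = a_k·q_{k-1} + q_{k-2} (p₋₁ = 1, q₋₁ = 0):
  k = 0: a₀ = 4; p₀/q₀ = 4/1; p₀² − 22·q₀² = 16 − 22 = -6.
  k = 1: m = 4, d = 6, a = ⌊(4 + 4)/6⌋ = 1; p/q = (1·4 + 1)/(1·1 + 0) = 5/1; p² − 22·q² = 25 − 22 = 3.
  k = 2: m = 2, d = 3, a = ⌊(4 + 2)/3⌋ = 2; p/q = (2·5 + 4)/(2·1 + 1) = 14/3; p² − 22·q² = 196 − 198 = -2.
  k = 3: m = 4, d = 2, a = ⌊(4 + 4)/2⌋ = 4; p/q = (4·14 + 5)/(4·3 + 1) = 61/13; p² − 22·q² = 3721 − 3718 = 3.
  k = 4: m = 4, d = 3, a = ⌊(4 + 4)/3⌋ = 2; p/q = (2·61 + 14)/(2·13 + 3) = 136/29; p² − 22·q² = 18496 − 18502 = -6.
  k = 5: m = 2, d = 6, a = ⌊(4 + 2)/6⌋ = 1; p/q = (1·136 + 61)/(1·29 + 13) = 197/42; p² − 22·q² = 38809 − 38808 = 1.
  The first convergent with p² − 22·q² = 1 gives the fundamental solution (x₁, y₁) = (197, 42).
Step 2: Apply the recurrence (x_{n+1}, y_{n+1}) = (x₁x_n + 22y₁y_n, x₁y_n + y₁x_n) repeatedly.
  From (x_1, y_1) = (197, 42): x_2 = 197·197 + 22·42·42 = 77617; y_2 = 197·42 + 42·197 = 16548.
Step 3: Verify x_2² - 22·y_2² = 6024398689 - 6024398688 = 1 (should be 1). ✓

(x_1, y_1) = (197, 42); (x_2, y_2) = (77617, 16548).


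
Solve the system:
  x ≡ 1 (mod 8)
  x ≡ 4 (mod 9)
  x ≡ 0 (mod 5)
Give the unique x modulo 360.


Moduli 8, 9, 5 are pairwise coprime; by CRT there is a unique solution modulo M = 8 · 9 · 5 = 360.
Solve pairwise, accumulating the modulus:
  Start with x ≡ 1 (mod 8).
  Combine with x ≡ 4 (mod 9): since gcd(8, 9) = 1, we get a unique residue mod 72.
    Write x = 1 + 8·t and substitute into x ≡ 4 (mod 9): 8·t ≡ 4 − 1 = 3 (mod 9).
    The inverse of 8 mod 9 is 8 (since 8·8 = 64 = 7·9 + 1), so t ≡ 8·3 = 24 ≡ 6 (mod 9).
    Then x = 1 + 8·6 = 49, valid modulo lcm(8, 9) = 72: x ≡ 49 (mod 72).
  Combine with x ≡ 0 (mod 5): since gcd(72, 5) = 1, we get a unique residue mod 360.
    Write x = 49 + 72·t and substitute into x ≡ 0 (mod 5): 72·t ≡ 0 − 49 = -49 (mod 5).
    Reduce coefficients mod 5: 2·t ≡ 1 (mod 5).
    The inverse of 2 mod 5 is 3 (since 2·3 = 6 = 1·5 + 1), so t ≡ 3·1 = 3 ≡ 3 (mod 5).
    Then x = 49 + 72·3 = 265, valid modulo lcm(72, 5) = 360: x ≡ 265 (mod 360).
Verify: 265 mod 8 = 1 ✓, 265 mod 9 = 4 ✓, 265 mod 5 = 0 ✓.

x ≡ 265 (mod 360).


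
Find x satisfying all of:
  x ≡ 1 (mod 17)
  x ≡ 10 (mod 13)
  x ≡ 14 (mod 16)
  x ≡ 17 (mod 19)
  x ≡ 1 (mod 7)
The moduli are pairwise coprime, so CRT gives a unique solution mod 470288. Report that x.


Product of moduli M = 17 · 13 · 16 · 19 · 7 = 470288.
Merge one congruence at a time:
  Start: x ≡ 1 (mod 17).
  Combine with x ≡ 10 (mod 13); new modulus lcm = 221.
    Write x = 1 + 17·t and substitute into x ≡ 10 (mod 13): 17·t ≡ 10 − 1 = 9 (mod 13).
    Reduce coefficients mod 13: 4·t ≡ 9 (mod 13).
    The inverse of 4 mod 13 is 10 (since 4·10 = 40 = 3·13 + 1), so t ≡ 10·9 = 90 ≡ 12 (mod 13).
    Then x = 1 + 17·12 = 205, valid modulo lcm(17, 13) = 221: x ≡ 205 (mod 221).
  Combine with x ≡ 14 (mod 16); new modulus lcm = 3536.
    Write x = 205 + 221·t and substitute into x ≡ 14 (mod 16): 221·t ≡ 14 − 205 = -191 (mod 16).
    Reduce coefficients mod 16: 13·t ≡ 1 (mod 16).
    The inverse of 13 mod 16 is 5 (since 13·5 = 65 = 4·16 + 1), so t ≡ 5·1 = 5 ≡ 5 (mod 16).
    Then x = 205 + 221·5 = 1310, valid modulo lcm(221, 16) = 3536: x ≡ 1310 (mod 3536).
  Combine with x ≡ 17 (mod 19); new modulus lcm = 67184.
    Write x = 1310 + 3536·t and substitute into x ≡ 17 (mod 19): 3536·t ≡ 17 − 1310 = -1293 (mod 19).
    Reduce coefficients mod 19: 2·t ≡ 18 (mod 19).
    The inverse of 2 mod 19 is 10 (since 2·10 = 20 = 1·19 + 1), so t ≡ 10·18 = 180 ≡ 9 (mod 19).
    Then x = 1310 + 3536·9 = 33134, valid modulo lcm(3536, 19) = 67184: x ≡ 33134 (mod 67184).
  Combine with x ≡ 1 (mod 7); new modulus lcm = 470288.
    Write x = 33134 + 67184·t and substitute into x ≡ 1 (mod 7): 67184·t ≡ 1 − 33134 = -33133 (mod 7).
    Reduce coefficients mod 7: 5·t ≡ 5 (mod 7).
    The inverse of 5 mod 7 is 3 (since 5·3 = 15 = 2·7 + 1), so t ≡ 3·5 = 15 ≡ 1 (mod 7).
    Then x = 33134 + 67184·1 = 100318, valid modulo lcm(67184, 7) = 470288: x ≡ 100318 (mod 470288).
Verify against each original: 100318 mod 17 = 1, 100318 mod 13 = 10, 100318 mod 16 = 14, 100318 mod 19 = 17, 100318 mod 7 = 1.

x ≡ 100318 (mod 470288).


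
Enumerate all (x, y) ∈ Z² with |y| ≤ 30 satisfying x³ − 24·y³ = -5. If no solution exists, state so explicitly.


The equation is x³ - 24y³ = -5. For fixed y, x³ = 24·y³ − 5, so a solution requires the RHS to be a perfect cube.
Strategy: iterate y from -30 to 30, compute RHS = 24·y³ − 5, and check whether it is a (positive or negative) perfect cube.
Check small values of y:
  y = 0: RHS = -5 is not a perfect cube.
  y = 1: RHS = 19 is not a perfect cube.
  y = -1: RHS = -29 is not a perfect cube.
  y = 2: RHS = 187 is not a perfect cube.
  y = -2: RHS = -197 is not a perfect cube.
  y = 3: RHS = 643 is not a perfect cube.
  y = -3: RHS = -653 is not a perfect cube.
Continuing the search up to |y| = 30 finds no solutions either.
No (x, y) in the scanned range satisfies the equation.

No integer solutions with |y| ≤ 30.


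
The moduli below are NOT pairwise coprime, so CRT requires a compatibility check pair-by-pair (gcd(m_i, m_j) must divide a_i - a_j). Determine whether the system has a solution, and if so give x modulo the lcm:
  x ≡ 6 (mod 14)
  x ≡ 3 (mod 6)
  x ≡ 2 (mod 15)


Moduli 14, 6, 15 are not pairwise coprime, so CRT works modulo lcm(m_i) when all pairwise compatibility conditions hold.
Pairwise compatibility: gcd(m_i, m_j) must divide a_i - a_j for every pair.
Merge one congruence at a time:
  Start: x ≡ 6 (mod 14).
  Combine with x ≡ 3 (mod 6): gcd(14, 6) = 2, and 3 - 6 = -3 is NOT divisible by 2.
    ⇒ system is inconsistent (no integer solution).

No solution (the system is inconsistent).


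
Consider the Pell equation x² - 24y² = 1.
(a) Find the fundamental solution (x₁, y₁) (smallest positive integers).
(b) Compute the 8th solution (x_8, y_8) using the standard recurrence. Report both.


Step 1: Find the fundamental solution (x₁, y₁) of x² - 24y² = 1.
  Expand √24 as a continued fraction. a₀ = ⌊√24⌋ = 4; iterate m_{k+1} = d_k·a_k − m_k, d_{k+1} = (24 − m_{k+1}²)/d_k, a_{k+1} = ⌊(a₀ + m_{k+1})/d_{k+1}⌋ (starting m₀ = 0, d₀ = 1), with convergents p_k = a_k·p_{k-1} + p_{k-2}, q_k = a_k·q_{k-1} + q_{k-2} (p₋₁ = 1, q₋₁ = 0):
  k = 0: a₀ = 4; p₀/q₀ = 4/1; p₀² − 24·q₀² = 16 − 24 = -8.
  k = 1: m = 4, d = 8, a = ⌊(4 + 4)/8⌋ = 1; p/q = (1·4 + 1)/(1·1 + 0) = 5/1; p² − 24·q² = 25 − 24 = 1.
  The first convergent with p² − 24·q² = 1 gives the fundamental solution (x₁, y₁) = (5, 1).
Step 2: Apply the recurrence (x_{n+1}, y_{n+1}) = (x₁x_n + 24y₁y_n, x₁y_n + y₁x_n) repeatedly.
  From (x_1, y_1) = (5, 1): x_2 = 5·5 + 24·1·1 = 49; y_2 = 5·1 + 1·5 = 10.
  From (x_2, y_2) = (49, 10): x_3 = 5·49 + 24·1·10 = 485; y_3 = 5·10 + 1·49 = 99.
  From (x_3, y_3) = (485, 99): x_4 = 5·485 + 24·1·99 = 4801; y_4 = 5·99 + 1·485 = 980.
  From (x_4, y_4) = (4801, 980): x_5 = 5·4801 + 24·1·980 = 47525; y_5 = 5·980 + 1·4801 = 9701.
  From (x_5, y_5) = (47525, 9701): x_6 = 5·47525 + 24·1·9701 = 470449; y_6 = 5·9701 + 1·47525 = 96030.
  From (x_6, y_6) = (470449, 96030): x_7 = 5·470449 + 24·1·96030 = 4656965; y_7 = 5·96030 + 1·470449 = 950599.
  From (x_7, y_7) = (4656965, 950599): x_8 = 5·4656965 + 24·1·950599 = 46099201; y_8 = 5·950599 + 1·4656965 = 9409960.
Step 3: Verify x_8² - 24·y_8² = 2125136332838401 - 2125136332838400 = 1 (should be 1). ✓

(x_1, y_1) = (5, 1); (x_8, y_8) = (46099201, 9409960).


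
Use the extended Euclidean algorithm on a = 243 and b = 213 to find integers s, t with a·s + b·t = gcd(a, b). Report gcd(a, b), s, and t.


Euclidean algorithm on (243, 213) — divide until remainder is 0:
  243 = 1 · 213 + 30
  213 = 7 · 30 + 3
  30 = 10 · 3 + 0
gcd(243, 213) = 3.
Track Bezout coefficients alongside the remainders: start with r₀ = 243 = a·1 + b·0 (s = 1, t = 0) and r₁ = 213 = a·0 + b·1 (s = 0, t = 1); each new remainder r_{k+1} = r_{k-1} − q_k·r_k inherits s_{k+1} = s_{k-1} − q_k·s_k, t_{k+1} = t_{k-1} − q_k·t_k, so r_k = a·s_k + b·t_k at every step:
  q = 1: r = 30, s = 1 − 1·0 = 1, t = 0 − 1·1 = -1  (check: 243·1 + 213·(-1) = 30)
  q = 7: r = 3, s = 0 − 7·1 = -7, t = 1 − 7·(-1) = 8  (check: 243·(-7) + 213·8 = 3)
The row with r = 3 (the gcd) gives the Bezout coefficients s = -7, t = 8.
Result: 243 · (-7) + 213 · (8) = 3.

gcd(243, 213) = 3; s = -7, t = 8 (check: 243·(-7) + 213·8 = 3).


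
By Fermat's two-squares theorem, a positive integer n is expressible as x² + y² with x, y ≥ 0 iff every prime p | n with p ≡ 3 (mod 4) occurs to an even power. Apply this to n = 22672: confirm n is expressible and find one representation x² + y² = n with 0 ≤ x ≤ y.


Step 1: Factor n = 22672 = 2^4 · 13 · 109.
Step 2: Check the mod-4 condition on each prime factor: 2 = 2 (special); 13 ≡ 1 (mod 4), exponent 1; 109 ≡ 1 (mod 4), exponent 1.
All primes ≡ 3 (mod 4) appear to even exponent (or don't appear), so by the two-squares theorem n IS expressible as a sum of two squares.
Step 3: Build a representation. Group n = k² · m with k = 4 and m = 13 · 109 = 1417 (a product of primes ≡ 1 (mod 4)); a representation of m scales to one of n via (k·x)² + (k·y)² = k²(x² + y²). Each prime p ≡ 1 (mod 4) is itself a sum of two squares; find a² by testing p − a² for a perfect square:
  13: 13 − 1² = 12, 13 − 2² = 9 = 3² ⇒ 13 = 2² + 3².
  109: 109 − 1² = 108, 109 − 2² = 105, 109 − 3² = 100 = 10² ⇒ 109 = 3² + 10².
  Combine using the Brahmagupta–Fibonacci identity (a² + b²)(c² + d²) = (ac − bd)² + (ad + bc)² = (ac + bd)² + (ad − bc)²:
  13 · 109 = 1417: from (2² + 3²)(3² + 10²), take (2·3 − 3·10, 2·10 + 3·3) = (6 − 30, 20 + 9) = (-24, 29); dropping signs (only squares matter) gives (24, 29); check 24² + 29² = 576 + 841 = 1417 ✓.
  Scale by k = 4: (4·24, 4·29) = (96, 116).
Step 4: Order so x ≤ y and verify: 96² + 116² = 9216 + 13456 = 22672 = n. ✓

n = 22672 = 96² + 116² (one valid representation with x ≤ y).


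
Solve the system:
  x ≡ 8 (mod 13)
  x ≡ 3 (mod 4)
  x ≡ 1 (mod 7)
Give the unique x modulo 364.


Moduli 13, 4, 7 are pairwise coprime; by CRT there is a unique solution modulo M = 13 · 4 · 7 = 364.
Solve pairwise, accumulating the modulus:
  Start with x ≡ 8 (mod 13).
  Combine with x ≡ 3 (mod 4): since gcd(13, 4) = 1, we get a unique residue mod 52.
    Write x = 8 + 13·t and substitute into x ≡ 3 (mod 4): 13·t ≡ 3 − 8 = -5 (mod 4).
    Reduce coefficients mod 4: 1·t ≡ 3 (mod 4).
    So t ≡ 3 (mod 4).
    Then x = 8 + 13·3 = 47, valid modulo lcm(13, 4) = 52: x ≡ 47 (mod 52).
  Combine with x ≡ 1 (mod 7): since gcd(52, 7) = 1, we get a unique residue mod 364.
    Write x = 47 + 52·t and substitute into x ≡ 1 (mod 7): 52·t ≡ 1 − 47 = -46 (mod 7).
    Reduce coefficients mod 7: 3·t ≡ 3 (mod 7).
    The inverse of 3 mod 7 is 5 (since 3·5 = 15 = 2·7 + 1), so t ≡ 5·3 = 15 ≡ 1 (mod 7).
    Then x = 47 + 52·1 = 99, valid modulo lcm(52, 7) = 364: x ≡ 99 (mod 364).
Verify: 99 mod 13 = 8 ✓, 99 mod 4 = 3 ✓, 99 mod 7 = 1 ✓.

x ≡ 99 (mod 364).


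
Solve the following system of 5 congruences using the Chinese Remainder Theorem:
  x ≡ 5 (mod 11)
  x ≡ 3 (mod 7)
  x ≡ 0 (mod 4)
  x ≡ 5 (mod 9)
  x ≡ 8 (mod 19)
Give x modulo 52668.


Product of moduli M = 11 · 7 · 4 · 9 · 19 = 52668.
Merge one congruence at a time:
  Start: x ≡ 5 (mod 11).
  Combine with x ≡ 3 (mod 7); new modulus lcm = 77.
    Write x = 5 + 11·t and substitute into x ≡ 3 (mod 7): 11·t ≡ 3 − 5 = -2 (mod 7).
    Reduce coefficients mod 7: 4·t ≡ 5 (mod 7).
    The inverse of 4 mod 7 is 2 (since 4·2 = 8 = 1·7 + 1), so t ≡ 2·5 = 10 ≡ 3 (mod 7).
    Then x = 5 + 11·3 = 38, valid modulo lcm(11, 7) = 77: x ≡ 38 (mod 77).
  Combine with x ≡ 0 (mod 4); new modulus lcm = 308.
    Write x = 38 + 77·t and substitute into x ≡ 0 (mod 4): 77·t ≡ 0 − 38 = -38 (mod 4).
    Reduce coefficients mod 4: 1·t ≡ 2 (mod 4).
    So t ≡ 2 (mod 4).
    Then x = 38 + 77·2 = 192, valid modulo lcm(77, 4) = 308: x ≡ 192 (mod 308).
  Combine with x ≡ 5 (mod 9); new modulus lcm = 2772.
    Write x = 192 + 308·t and substitute into x ≡ 5 (mod 9): 308·t ≡ 5 − 192 = -187 (mod 9).
    Reduce coefficients mod 9: 2·t ≡ 2 (mod 9).
    The inverse of 2 mod 9 is 5 (since 2·5 = 10 = 1·9 + 1), so t ≡ 5·2 = 10 ≡ 1 (mod 9).
    Then x = 192 + 308·1 = 500, valid modulo lcm(308, 9) = 2772: x ≡ 500 (mod 2772).
  Combine with x ≡ 8 (mod 19); new modulus lcm = 52668.
    Write x = 500 + 2772·t and substitute into x ≡ 8 (mod 19): 2772·t ≡ 8 − 500 = -492 (mod 19).
    Reduce coefficients mod 19: 17·t ≡ 2 (mod 19).
    The inverse of 17 mod 19 is 9 (since 17·9 = 153 = 8·19 + 1), so t ≡ 9·2 = 18 ≡ 18 (mod 19).
    Then x = 500 + 2772·18 = 50396, valid modulo lcm(2772, 19) = 52668: x ≡ 50396 (mod 52668).
Verify against each original: 50396 mod 11 = 5, 50396 mod 7 = 3, 50396 mod 4 = 0, 50396 mod 9 = 5, 50396 mod 19 = 8.

x ≡ 50396 (mod 52668).
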